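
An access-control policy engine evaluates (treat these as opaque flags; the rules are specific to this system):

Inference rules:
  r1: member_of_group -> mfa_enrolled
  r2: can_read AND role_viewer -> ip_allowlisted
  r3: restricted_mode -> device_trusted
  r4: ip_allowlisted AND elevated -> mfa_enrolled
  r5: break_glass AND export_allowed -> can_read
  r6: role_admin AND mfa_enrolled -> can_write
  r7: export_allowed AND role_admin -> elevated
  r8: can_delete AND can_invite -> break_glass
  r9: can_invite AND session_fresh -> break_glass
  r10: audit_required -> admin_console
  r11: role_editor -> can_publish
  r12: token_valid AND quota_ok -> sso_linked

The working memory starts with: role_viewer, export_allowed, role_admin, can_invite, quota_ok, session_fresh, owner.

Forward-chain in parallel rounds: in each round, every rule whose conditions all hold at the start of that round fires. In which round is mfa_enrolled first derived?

Round 1 fires r7, r9, giving elevated, break_glass.
Round 2 fires r5, giving can_read.
Round 3 fires r2, giving ip_allowlisted.
Round 4 fires r4, giving mfa_enrolled.
mfa_enrolled first appears in round 4.

4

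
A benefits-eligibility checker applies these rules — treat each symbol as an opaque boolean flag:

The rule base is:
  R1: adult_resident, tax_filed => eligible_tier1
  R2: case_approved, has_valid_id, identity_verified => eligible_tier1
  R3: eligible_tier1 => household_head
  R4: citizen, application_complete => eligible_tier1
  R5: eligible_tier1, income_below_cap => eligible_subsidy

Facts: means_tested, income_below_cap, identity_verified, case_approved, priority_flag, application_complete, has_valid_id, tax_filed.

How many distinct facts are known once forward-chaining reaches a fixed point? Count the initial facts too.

Round 1 fires R2, giving eligible_tier1.
Round 2 fires R3, R5, giving household_head, eligible_subsidy.
Closure: {application_complete, case_approved, eligible_subsidy, eligible_tier1, has_valid_id, household_head, identity_verified, income_below_cap, means_tested, priority_flag, tax_filed} — 11 facts.

11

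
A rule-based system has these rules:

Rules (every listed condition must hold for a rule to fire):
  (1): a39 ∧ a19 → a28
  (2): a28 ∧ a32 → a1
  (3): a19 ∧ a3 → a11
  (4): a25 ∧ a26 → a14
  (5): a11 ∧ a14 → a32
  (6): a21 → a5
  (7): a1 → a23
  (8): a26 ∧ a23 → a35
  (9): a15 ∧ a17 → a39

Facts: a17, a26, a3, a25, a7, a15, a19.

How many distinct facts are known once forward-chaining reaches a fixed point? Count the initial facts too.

15

Round 1 — (3), (4), (9), derive a11, a14, a39.
Round 2 — (1), (5), derive a28, a32.
Round 3 — (2), derive a1.
Round 4 — (7), derive a23.
Round 5 — (8), derive a35.
Closure: {a1, a11, a14, a15, a17, a19, a23, a25, a26, a28, a3, a32, a35, a39, a7} — 15 facts.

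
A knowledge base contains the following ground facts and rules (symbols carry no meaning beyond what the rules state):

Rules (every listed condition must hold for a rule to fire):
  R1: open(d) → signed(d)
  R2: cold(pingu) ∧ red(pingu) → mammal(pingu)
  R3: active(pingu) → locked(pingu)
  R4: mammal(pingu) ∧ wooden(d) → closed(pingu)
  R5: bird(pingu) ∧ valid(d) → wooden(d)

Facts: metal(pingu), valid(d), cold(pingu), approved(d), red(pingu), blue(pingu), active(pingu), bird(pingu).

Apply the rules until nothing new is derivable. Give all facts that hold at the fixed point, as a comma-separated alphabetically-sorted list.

Round 1 fires R2, R3, R5, giving mammal(pingu), locked(pingu), wooden(d).
Round 2 fires R4, giving closed(pingu).

active(pingu), approved(d), bird(pingu), blue(pingu), closed(pingu), cold(pingu), locked(pingu), mammal(pingu), metal(pingu), red(pingu), valid(d), wooden(d)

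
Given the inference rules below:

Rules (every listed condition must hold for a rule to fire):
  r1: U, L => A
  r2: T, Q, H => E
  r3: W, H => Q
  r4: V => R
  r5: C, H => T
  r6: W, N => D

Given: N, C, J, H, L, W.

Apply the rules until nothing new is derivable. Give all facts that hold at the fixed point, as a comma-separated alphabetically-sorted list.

C, D, E, H, J, L, N, Q, T, W

Round 1: r3 [W, H => Q]; r5 [C, H => T]; r6 [W, N => D]. New: Q, T, D.
Round 2: r2 [T, Q, H => E]. New: E.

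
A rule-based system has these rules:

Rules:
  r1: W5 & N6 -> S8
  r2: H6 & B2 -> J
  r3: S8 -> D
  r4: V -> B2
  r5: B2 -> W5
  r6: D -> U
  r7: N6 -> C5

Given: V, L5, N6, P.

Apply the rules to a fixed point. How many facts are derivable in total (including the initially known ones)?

[1] r4 [V -> B2]; r7 [N6 -> C5]. ⇒ new: B2, C5.
[2] r5 [B2 -> W5]. ⇒ new: W5.
[3] r1 [W5 & N6 -> S8]. ⇒ new: S8.
[4] r3 [S8 -> D]. ⇒ new: D.
[5] r6 [D -> U]. ⇒ new: U.
Closure: {B2, C5, D, L5, N6, P, S8, U, V, W5} — 10 facts.

10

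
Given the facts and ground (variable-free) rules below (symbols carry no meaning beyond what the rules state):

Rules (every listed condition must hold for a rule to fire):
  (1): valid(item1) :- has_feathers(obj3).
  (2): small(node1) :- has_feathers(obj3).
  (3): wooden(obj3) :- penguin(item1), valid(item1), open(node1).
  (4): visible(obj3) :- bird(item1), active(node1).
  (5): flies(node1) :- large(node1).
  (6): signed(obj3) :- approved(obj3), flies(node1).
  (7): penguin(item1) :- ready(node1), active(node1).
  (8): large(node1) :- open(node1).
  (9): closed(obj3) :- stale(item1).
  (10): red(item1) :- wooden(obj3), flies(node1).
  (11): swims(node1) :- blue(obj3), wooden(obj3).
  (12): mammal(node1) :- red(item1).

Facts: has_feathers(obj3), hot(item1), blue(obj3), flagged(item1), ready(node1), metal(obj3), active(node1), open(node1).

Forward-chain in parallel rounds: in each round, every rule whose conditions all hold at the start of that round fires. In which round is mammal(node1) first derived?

4

[1] (1) [valid(item1) :- has_feathers(obj3).]; (2) [small(node1) :- has_feathers(obj3).]; (7) [penguin(item1) :- ready(node1), active(node1).]; (8) [large(node1) :- open(node1).]. ⇒ new: valid(item1), small(node1), penguin(item1), large(node1).
[2] (3) [wooden(obj3) :- penguin(item1), valid(item1), open(node1).]; (5) [flies(node1) :- large(node1).]. ⇒ new: wooden(obj3), flies(node1).
[3] (10) [red(item1) :- wooden(obj3), flies(node1).]; (11) [swims(node1) :- blue(obj3), wooden(obj3).]. ⇒ new: red(item1), swims(node1).
[4] (12) [mammal(node1) :- red(item1).]. ⇒ new: mammal(node1).
mammal(node1) first appears in round 4.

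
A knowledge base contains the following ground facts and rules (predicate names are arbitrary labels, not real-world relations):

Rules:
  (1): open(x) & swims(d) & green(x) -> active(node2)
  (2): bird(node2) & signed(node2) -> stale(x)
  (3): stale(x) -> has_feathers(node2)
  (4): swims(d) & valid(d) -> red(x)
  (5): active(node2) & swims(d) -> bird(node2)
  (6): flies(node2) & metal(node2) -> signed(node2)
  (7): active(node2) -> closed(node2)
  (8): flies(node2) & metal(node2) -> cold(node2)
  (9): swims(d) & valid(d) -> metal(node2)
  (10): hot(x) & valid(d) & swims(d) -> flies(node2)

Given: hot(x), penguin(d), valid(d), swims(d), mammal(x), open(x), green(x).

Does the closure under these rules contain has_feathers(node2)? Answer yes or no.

Round 1 fires (1), (4), (9), (10), giving active(node2), red(x), metal(node2), flies(node2).
Round 2 fires (5), (6), (7), (8), giving bird(node2), signed(node2), closed(node2), cold(node2).
Round 3 fires (2), giving stale(x).
Round 4 fires (3), giving has_feathers(node2).
has_feathers(node2) appears in round 4, so it is derivable.

yes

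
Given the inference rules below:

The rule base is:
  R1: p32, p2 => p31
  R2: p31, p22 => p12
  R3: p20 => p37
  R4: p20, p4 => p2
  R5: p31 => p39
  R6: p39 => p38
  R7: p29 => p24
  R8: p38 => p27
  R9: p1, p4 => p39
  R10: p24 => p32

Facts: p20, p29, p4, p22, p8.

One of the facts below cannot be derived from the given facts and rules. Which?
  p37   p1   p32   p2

Round 1 — R3, R4, R7, derive p37, p2, p24.
Round 2 — R10, derive p32.
Round 3 — R1, derive p31.
Round 4 — R2, R5, derive p12, p39.
Round 5 — R6, derive p38.
Round 6 — R8, derive p27.
Derived: p32 (round 2), p37 (round 1), p2 (round 1). p1 never appears in any round.

p1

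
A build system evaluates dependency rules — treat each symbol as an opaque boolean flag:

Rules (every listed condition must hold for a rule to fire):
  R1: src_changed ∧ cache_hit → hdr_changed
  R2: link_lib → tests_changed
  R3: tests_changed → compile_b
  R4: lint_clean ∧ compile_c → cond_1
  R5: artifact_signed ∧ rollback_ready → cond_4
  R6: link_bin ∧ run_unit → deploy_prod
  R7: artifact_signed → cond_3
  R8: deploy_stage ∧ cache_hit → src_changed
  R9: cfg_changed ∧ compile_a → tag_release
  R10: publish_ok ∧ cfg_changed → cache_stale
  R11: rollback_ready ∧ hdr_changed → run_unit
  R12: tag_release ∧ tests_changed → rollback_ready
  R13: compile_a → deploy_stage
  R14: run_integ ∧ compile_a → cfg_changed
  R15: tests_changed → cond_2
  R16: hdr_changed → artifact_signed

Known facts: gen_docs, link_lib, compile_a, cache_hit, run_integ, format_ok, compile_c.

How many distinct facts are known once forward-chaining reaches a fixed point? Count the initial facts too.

Round 1: R2 [link_lib → tests_changed]; R13 [compile_a → deploy_stage]; R14 [run_integ ∧ compile_a → cfg_changed]. New: tests_changed, deploy_stage, cfg_changed.
Round 2: R3 [tests_changed → compile_b]; R8 [deploy_stage ∧ cache_hit → src_changed]; R9 [cfg_changed ∧ compile_a → tag_release]; R15 [tests_changed → cond_2]. New: compile_b, src_changed, tag_release, cond_2.
Round 3: R1 [src_changed ∧ cache_hit → hdr_changed]; R12 [tag_release ∧ tests_changed → rollback_ready]. New: hdr_changed, rollback_ready.
Round 4: R11 [rollback_ready ∧ hdr_changed → run_unit]; R16 [hdr_changed → artifact_signed]. New: run_unit, artifact_signed.
Round 5: R5 [artifact_signed ∧ rollback_ready → cond_4]; R7 [artifact_signed → cond_3]. New: cond_4, cond_3.
Closure: {artifact_signed, cache_hit, cfg_changed, compile_a, compile_b, compile_c, cond_2, cond_3, cond_4, deploy_stage, format_ok, gen_docs, hdr_changed, link_lib, rollback_ready, run_integ, run_unit, src_changed, tag_release, tests_changed} — 20 facts.

20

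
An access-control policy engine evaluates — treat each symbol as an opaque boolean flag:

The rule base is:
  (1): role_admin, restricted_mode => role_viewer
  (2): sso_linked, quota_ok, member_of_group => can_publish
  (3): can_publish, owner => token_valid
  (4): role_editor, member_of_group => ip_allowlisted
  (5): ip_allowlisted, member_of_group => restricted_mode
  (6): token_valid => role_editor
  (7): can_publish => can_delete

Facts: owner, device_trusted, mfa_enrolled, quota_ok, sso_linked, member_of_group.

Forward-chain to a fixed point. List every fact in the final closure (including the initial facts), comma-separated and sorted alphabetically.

can_delete, can_publish, device_trusted, ip_allowlisted, member_of_group, mfa_enrolled, owner, quota_ok, restricted_mode, role_editor, sso_linked, token_valid

Round 1: (2) [sso_linked, quota_ok, member_of_group => can_publish]. Adds can_publish.
Round 2: (3) [can_publish, owner => token_valid]; (7) [can_publish => can_delete]. Adds token_valid, can_delete.
Round 3: (6) [token_valid => role_editor]. Adds role_editor.
Round 4: (4) [role_editor, member_of_group => ip_allowlisted]. Adds ip_allowlisted.
Round 5: (5) [ip_allowlisted, member_of_group => restricted_mode]. Adds restricted_mode.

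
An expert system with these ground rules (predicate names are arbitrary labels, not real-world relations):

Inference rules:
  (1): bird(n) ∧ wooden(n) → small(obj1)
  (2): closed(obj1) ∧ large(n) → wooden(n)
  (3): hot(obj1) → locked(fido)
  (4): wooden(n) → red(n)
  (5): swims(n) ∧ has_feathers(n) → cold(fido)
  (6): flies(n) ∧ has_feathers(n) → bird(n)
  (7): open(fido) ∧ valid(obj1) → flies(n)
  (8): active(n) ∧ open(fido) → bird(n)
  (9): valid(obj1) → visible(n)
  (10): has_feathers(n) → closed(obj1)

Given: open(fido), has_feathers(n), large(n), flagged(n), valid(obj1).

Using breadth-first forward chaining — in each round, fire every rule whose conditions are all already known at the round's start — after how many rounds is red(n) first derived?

3

Round 1: (7) [open(fido) ∧ valid(obj1) → flies(n)]; (9) [valid(obj1) → visible(n)]; (10) [has_feathers(n) → closed(obj1)]. New: flies(n), visible(n), closed(obj1).
Round 2: (2) [closed(obj1) ∧ large(n) → wooden(n)]; (6) [flies(n) ∧ has_feathers(n) → bird(n)]. New: wooden(n), bird(n).
Round 3: (1) [bird(n) ∧ wooden(n) → small(obj1)]; (4) [wooden(n) → red(n)]. New: small(obj1), red(n).
red(n) first appears in round 3.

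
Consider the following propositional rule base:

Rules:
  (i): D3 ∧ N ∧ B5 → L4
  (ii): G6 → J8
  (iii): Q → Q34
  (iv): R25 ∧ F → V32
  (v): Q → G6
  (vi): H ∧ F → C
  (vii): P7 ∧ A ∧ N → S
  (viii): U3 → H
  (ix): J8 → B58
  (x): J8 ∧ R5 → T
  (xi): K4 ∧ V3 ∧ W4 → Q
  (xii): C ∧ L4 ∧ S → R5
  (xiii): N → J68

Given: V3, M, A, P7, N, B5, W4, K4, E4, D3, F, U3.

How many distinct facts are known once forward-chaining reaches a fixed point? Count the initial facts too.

Round 1 — (i), (vii), (viii), (xi), (xiii), derive L4, S, H, Q, J68.
Round 2 — (iii), (v), (vi), derive Q34, G6, C.
Round 3 — (ii), (xii), derive J8, R5.
Round 4 — (ix), (x), derive B58, T.
Closure: {A, B5, B58, C, D3, E4, F, G6, H, J68, J8, K4, L4, M, N, P7, Q, Q34, R5, S, T, U3, V3, W4} — 24 facts.

24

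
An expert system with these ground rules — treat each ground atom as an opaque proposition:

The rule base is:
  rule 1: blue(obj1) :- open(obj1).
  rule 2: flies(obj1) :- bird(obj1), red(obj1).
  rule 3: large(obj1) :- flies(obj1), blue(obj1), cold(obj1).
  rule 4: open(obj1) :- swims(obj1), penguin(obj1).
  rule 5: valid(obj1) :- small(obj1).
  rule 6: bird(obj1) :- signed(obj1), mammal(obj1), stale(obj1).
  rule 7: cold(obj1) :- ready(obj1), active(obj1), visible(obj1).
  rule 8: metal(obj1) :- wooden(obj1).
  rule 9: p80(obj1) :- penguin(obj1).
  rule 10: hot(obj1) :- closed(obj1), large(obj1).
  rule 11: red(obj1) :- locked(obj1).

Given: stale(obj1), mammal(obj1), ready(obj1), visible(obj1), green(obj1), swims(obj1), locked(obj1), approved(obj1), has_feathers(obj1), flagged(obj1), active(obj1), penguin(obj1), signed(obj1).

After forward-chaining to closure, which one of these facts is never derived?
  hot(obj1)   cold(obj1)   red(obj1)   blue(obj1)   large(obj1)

hot(obj1)

Round 1 fires rule 4, rule 6, rule 7, rule 9, rule 11, giving open(obj1), bird(obj1), cold(obj1), p80(obj1), red(obj1).
Round 2 fires rule 1, rule 2, giving blue(obj1), flies(obj1).
Round 3 fires rule 3, giving large(obj1).
Derived: large(obj1) (round 3), red(obj1) (round 1), blue(obj1) (round 2), cold(obj1) (round 1). hot(obj1) never appears in any round.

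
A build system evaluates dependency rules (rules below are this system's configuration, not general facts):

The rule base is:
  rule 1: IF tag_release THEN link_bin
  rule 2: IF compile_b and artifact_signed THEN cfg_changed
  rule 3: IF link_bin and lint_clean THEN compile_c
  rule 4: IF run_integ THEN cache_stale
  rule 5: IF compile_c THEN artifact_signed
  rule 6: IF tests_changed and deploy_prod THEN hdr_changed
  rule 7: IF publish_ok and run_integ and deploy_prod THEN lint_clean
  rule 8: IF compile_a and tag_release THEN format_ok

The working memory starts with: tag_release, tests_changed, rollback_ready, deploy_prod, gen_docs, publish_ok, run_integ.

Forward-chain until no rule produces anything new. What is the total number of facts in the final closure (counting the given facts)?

Round 1: rule 1 [IF tag_release THEN link_bin]; rule 4 [IF run_integ THEN cache_stale]; rule 6 [IF tests_changed and deploy_prod THEN hdr_changed]; rule 7 [IF publish_ok and run_integ and deploy_prod THEN lint_clean]. Adds link_bin, cache_stale, hdr_changed, lint_clean.
Round 2: rule 3 [IF link_bin and lint_clean THEN compile_c]. Adds compile_c.
Round 3: rule 5 [IF compile_c THEN artifact_signed]. Adds artifact_signed.
Closure: {artifact_signed, cache_stale, compile_c, deploy_prod, gen_docs, hdr_changed, link_bin, lint_clean, publish_ok, rollback_ready, run_integ, tag_release, tests_changed} — 13 facts.

13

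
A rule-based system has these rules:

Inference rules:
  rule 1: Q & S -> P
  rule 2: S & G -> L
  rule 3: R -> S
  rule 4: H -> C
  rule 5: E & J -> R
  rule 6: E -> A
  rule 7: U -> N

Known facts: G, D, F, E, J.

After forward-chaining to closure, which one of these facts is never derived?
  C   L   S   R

Round 1: rule 5 [E & J -> R]; rule 6 [E -> A]. New: R, A.
Round 2: rule 3 [R -> S]. New: S.
Round 3: rule 2 [S & G -> L]. New: L.
Derived: L (round 3), S (round 2), R (round 1). C never appears in any round.

C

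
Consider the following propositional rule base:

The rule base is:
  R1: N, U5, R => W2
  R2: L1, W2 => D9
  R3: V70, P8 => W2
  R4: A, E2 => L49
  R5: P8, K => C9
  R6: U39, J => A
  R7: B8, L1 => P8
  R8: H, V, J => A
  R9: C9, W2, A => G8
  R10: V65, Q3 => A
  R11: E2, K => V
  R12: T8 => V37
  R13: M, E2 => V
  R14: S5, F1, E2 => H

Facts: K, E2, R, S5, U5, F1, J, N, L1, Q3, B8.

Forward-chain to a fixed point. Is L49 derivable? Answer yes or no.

Round 1 — R1, R7, R11, R14, derive W2, P8, V, H.
Round 2 — R2, R5, R8, derive D9, C9, A.
Round 3 — R4, R9, derive L49, G8.
L49 appears in round 3, so it is derivable.

yes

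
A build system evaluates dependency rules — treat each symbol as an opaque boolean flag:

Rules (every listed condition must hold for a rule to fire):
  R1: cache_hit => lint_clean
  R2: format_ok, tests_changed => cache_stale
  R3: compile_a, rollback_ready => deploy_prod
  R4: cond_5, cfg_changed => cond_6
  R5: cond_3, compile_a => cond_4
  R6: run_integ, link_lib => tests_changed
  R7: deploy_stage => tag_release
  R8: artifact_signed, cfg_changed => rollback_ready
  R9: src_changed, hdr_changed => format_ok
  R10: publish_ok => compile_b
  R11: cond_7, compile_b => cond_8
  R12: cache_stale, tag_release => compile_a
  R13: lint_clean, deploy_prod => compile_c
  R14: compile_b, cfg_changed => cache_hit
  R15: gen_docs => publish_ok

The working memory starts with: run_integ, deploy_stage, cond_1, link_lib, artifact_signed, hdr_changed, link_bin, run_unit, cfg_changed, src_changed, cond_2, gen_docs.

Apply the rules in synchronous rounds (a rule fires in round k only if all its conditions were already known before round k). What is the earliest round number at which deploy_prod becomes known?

4

Round 1: R6 [run_integ, link_lib => tests_changed]; R7 [deploy_stage => tag_release]; R8 [artifact_signed, cfg_changed => rollback_ready]; R9 [src_changed, hdr_changed => format_ok]; R15 [gen_docs => publish_ok]. Adds tests_changed, tag_release, rollback_ready, format_ok, publish_ok.
Round 2: R2 [format_ok, tests_changed => cache_stale]; R10 [publish_ok => compile_b]. Adds cache_stale, compile_b.
Round 3: R12 [cache_stale, tag_release => compile_a]; R14 [compile_b, cfg_changed => cache_hit]. Adds compile_a, cache_hit.
Round 4: R1 [cache_hit => lint_clean]; R3 [compile_a, rollback_ready => deploy_prod]. Adds lint_clean, deploy_prod.
deploy_prod first appears in round 4.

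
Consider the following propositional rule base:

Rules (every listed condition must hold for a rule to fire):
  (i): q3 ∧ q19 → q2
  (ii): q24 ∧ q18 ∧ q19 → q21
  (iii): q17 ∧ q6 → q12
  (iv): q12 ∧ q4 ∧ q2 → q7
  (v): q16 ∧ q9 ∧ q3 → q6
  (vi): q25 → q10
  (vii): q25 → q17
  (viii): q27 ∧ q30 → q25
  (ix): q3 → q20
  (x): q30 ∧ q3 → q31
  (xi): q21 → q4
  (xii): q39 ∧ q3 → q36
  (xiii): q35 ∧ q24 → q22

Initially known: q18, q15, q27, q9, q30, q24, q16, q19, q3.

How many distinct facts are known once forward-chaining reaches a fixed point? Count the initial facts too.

Round 1: (i) [q3 ∧ q19 → q2]; (ii) [q24 ∧ q18 ∧ q19 → q21]; (v) [q16 ∧ q9 ∧ q3 → q6]; (viii) [q27 ∧ q30 → q25]; (ix) [q3 → q20]; (x) [q30 ∧ q3 → q31]. Adds q2, q21, q6, q25, q20, q31.
Round 2: (vi) [q25 → q10]; (vii) [q25 → q17]; (xi) [q21 → q4]. Adds q10, q17, q4.
Round 3: (iii) [q17 ∧ q6 → q12]. Adds q12.
Round 4: (iv) [q12 ∧ q4 ∧ q2 → q7]. Adds q7.
Closure: {q10, q12, q15, q16, q17, q18, q19, q2, q20, q21, q24, q25, q27, q3, q30, q31, q4, q6, q7, q9} — 20 facts.

20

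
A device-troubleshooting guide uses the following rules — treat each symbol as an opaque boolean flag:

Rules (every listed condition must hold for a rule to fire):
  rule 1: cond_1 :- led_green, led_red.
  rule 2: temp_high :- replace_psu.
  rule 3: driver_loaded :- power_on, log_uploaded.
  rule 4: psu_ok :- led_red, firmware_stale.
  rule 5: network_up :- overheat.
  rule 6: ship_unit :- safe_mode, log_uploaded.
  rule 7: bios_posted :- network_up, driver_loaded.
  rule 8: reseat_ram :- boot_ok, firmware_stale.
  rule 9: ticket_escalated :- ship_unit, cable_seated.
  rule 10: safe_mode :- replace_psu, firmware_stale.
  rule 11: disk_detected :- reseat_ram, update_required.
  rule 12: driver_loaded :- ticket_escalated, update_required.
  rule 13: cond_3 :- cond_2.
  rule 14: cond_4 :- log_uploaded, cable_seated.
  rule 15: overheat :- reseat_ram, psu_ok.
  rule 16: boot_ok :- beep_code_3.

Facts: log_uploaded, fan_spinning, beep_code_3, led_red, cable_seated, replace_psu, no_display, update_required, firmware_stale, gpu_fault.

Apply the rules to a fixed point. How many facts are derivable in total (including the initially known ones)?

23

[1] rule 2 [temp_high :- replace_psu.]; rule 4 [psu_ok :- led_red, firmware_stale.]; rule 10 [safe_mode :- replace_psu, firmware_stale.]; rule 14 [cond_4 :- log_uploaded, cable_seated.]; rule 16 [boot_ok :- beep_code_3.]. ⇒ new: temp_high, psu_ok, safe_mode, cond_4, boot_ok.
[2] rule 6 [ship_unit :- safe_mode, log_uploaded.]; rule 8 [reseat_ram :- boot_ok, firmware_stale.]. ⇒ new: ship_unit, reseat_ram.
[3] rule 9 [ticket_escalated :- ship_unit, cable_seated.]; rule 11 [disk_detected :- reseat_ram, update_required.]; rule 15 [overheat :- reseat_ram, psu_ok.]. ⇒ new: ticket_escalated, disk_detected, overheat.
[4] rule 5 [network_up :- overheat.]; rule 12 [driver_loaded :- ticket_escalated, update_required.]. ⇒ new: network_up, driver_loaded.
[5] rule 7 [bios_posted :- network_up, driver_loaded.]. ⇒ new: bios_posted.
Closure: {beep_code_3, bios_posted, boot_ok, cable_seated, cond_4, disk_detected, driver_loaded, fan_spinning, firmware_stale, gpu_fault, led_red, log_uploaded, network_up, no_display, overheat, psu_ok, replace_psu, reseat_ram, safe_mode, ship_unit, temp_high, ticket_escalated, update_required} — 23 facts.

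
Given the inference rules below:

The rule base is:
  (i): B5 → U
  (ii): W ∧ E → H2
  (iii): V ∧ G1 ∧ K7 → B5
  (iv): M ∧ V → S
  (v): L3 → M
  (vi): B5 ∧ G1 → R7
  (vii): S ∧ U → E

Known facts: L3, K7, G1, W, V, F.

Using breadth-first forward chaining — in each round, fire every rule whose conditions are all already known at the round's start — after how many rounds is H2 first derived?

4

[1] (iii) [V ∧ G1 ∧ K7 → B5]; (v) [L3 → M]. ⇒ new: B5, M.
[2] (i) [B5 → U]; (iv) [M ∧ V → S]; (vi) [B5 ∧ G1 → R7]. ⇒ new: U, S, R7.
[3] (vii) [S ∧ U → E]. ⇒ new: E.
[4] (ii) [W ∧ E → H2]. ⇒ new: H2.
H2 first appears in round 4.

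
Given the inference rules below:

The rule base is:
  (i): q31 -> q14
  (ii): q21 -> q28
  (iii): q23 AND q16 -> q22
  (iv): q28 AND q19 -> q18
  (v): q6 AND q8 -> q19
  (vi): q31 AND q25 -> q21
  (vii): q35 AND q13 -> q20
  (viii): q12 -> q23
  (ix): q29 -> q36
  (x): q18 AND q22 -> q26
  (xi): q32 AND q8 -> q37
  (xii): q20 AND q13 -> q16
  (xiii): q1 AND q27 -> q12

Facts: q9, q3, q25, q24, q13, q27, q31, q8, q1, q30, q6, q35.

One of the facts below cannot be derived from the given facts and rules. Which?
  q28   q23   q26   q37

Round 1 — (i), (v), (vi), (vii), (xiii), derive q14, q19, q21, q20, q12.
Round 2 — (ii), (viii), (xii), derive q28, q23, q16.
Round 3 — (iii), (iv), derive q22, q18.
Round 4 — (x), derive q26.
Derived: q23 (round 2), q28 (round 2), q26 (round 4). q37 never appears in any round.

q37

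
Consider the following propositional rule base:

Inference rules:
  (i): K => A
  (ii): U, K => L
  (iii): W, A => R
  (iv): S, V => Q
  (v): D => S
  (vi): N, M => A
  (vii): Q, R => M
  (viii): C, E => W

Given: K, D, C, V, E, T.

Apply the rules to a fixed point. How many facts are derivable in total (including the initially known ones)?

12

Round 1 fires (i), (v), (viii), giving A, S, W.
Round 2 fires (iii), (iv), giving R, Q.
Round 3 fires (vii), giving M.
Closure: {A, C, D, E, K, M, Q, R, S, T, V, W} — 12 facts.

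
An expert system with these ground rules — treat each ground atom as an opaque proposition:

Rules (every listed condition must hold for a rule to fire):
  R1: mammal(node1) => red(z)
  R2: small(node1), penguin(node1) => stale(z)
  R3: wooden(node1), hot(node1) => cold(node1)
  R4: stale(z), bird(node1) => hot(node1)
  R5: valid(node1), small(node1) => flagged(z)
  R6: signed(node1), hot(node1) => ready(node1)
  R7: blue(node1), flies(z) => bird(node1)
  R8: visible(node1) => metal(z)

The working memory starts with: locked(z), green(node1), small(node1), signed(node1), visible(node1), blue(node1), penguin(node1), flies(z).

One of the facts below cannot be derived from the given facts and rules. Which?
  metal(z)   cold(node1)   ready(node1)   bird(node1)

Round 1 — R2, R7, R8, derive stale(z), bird(node1), metal(z).
Round 2 — R4, derive hot(node1).
Round 3 — R6, derive ready(node1).
Derived: bird(node1) (round 1), metal(z) (round 1), ready(node1) (round 3). cold(node1) never appears in any round.

cold(node1)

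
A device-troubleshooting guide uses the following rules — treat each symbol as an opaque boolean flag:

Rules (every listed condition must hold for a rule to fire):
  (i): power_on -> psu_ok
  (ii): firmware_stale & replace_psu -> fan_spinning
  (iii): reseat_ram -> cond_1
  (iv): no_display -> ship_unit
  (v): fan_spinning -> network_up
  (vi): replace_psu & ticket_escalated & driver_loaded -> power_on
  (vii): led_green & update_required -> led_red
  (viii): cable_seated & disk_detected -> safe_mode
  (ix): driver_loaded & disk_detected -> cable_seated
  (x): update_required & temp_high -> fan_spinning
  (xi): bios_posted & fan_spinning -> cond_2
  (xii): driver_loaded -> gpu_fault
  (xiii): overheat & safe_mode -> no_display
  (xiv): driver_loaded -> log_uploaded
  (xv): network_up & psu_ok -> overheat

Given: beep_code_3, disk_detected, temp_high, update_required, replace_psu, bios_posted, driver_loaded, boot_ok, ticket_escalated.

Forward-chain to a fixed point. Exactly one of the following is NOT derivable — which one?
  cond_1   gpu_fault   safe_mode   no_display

cond_1

Round 1 fires (vi), (ix), (x), (xii), (xiv), giving power_on, cable_seated, fan_spinning, gpu_fault, log_uploaded.
Round 2 fires (i), (v), (viii), (xi), giving psu_ok, network_up, safe_mode, cond_2.
Round 3 fires (xv), giving overheat.
Round 4 fires (xiii), giving no_display.
Round 5 fires (iv), giving ship_unit.
Derived: gpu_fault (round 1), no_display (round 4), safe_mode (round 2). cond_1 never appears in any round.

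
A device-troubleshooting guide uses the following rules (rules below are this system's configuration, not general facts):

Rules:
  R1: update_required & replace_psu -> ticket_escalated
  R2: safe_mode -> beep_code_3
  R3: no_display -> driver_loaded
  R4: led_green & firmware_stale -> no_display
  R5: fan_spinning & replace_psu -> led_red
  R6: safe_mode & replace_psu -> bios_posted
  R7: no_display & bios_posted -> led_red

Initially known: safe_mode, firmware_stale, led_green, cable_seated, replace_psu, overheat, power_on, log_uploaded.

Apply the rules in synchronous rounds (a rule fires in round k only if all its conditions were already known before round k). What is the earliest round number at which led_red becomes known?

Round 1: R2 [safe_mode -> beep_code_3]; R4 [led_green & firmware_stale -> no_display]; R6 [safe_mode & replace_psu -> bios_posted]. Adds beep_code_3, no_display, bios_posted.
Round 2: R3 [no_display -> driver_loaded]; R7 [no_display & bios_posted -> led_red]. Adds driver_loaded, led_red.
led_red first appears in round 2.

2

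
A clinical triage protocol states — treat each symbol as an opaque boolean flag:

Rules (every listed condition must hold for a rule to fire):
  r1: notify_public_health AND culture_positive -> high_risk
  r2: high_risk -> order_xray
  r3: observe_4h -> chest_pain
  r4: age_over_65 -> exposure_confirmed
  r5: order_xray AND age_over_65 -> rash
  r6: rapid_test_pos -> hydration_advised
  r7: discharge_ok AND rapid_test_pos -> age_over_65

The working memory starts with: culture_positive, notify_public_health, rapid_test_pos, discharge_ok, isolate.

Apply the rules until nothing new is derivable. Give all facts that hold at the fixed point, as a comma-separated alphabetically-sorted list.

[1] r1 [notify_public_health AND culture_positive -> high_risk]; r6 [rapid_test_pos -> hydration_advised]; r7 [discharge_ok AND rapid_test_pos -> age_over_65]. ⇒ new: high_risk, hydration_advised, age_over_65.
[2] r2 [high_risk -> order_xray]; r4 [age_over_65 -> exposure_confirmed]. ⇒ new: order_xray, exposure_confirmed.
[3] r5 [order_xray AND age_over_65 -> rash]. ⇒ new: rash.

age_over_65, culture_positive, discharge_ok, exposure_confirmed, high_risk, hydration_advised, isolate, notify_public_health, order_xray, rapid_test_pos, rash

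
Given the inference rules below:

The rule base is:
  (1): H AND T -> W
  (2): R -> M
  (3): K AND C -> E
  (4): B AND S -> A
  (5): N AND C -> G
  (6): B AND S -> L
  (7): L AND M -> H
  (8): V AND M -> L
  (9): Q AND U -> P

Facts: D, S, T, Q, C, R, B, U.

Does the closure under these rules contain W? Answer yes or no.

Round 1 fires (2), (4), (6), (9), giving M, A, L, P.
Round 2 fires (7), giving H.
Round 3 fires (1), giving W.
W appears in round 3, so it is derivable.

yes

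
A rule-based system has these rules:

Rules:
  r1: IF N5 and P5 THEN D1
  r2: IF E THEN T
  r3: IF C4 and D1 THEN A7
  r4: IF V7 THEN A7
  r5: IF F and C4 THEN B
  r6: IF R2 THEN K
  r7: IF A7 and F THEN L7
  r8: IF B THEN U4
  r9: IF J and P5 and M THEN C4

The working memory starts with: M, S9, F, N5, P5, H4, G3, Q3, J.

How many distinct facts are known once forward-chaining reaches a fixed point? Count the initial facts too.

15

[1] r1 [IF N5 and P5 THEN D1]; r9 [IF J and P5 and M THEN C4]. ⇒ new: D1, C4.
[2] r3 [IF C4 and D1 THEN A7]; r5 [IF F and C4 THEN B]. ⇒ new: A7, B.
[3] r7 [IF A7 and F THEN L7]; r8 [IF B THEN U4]. ⇒ new: L7, U4.
Closure: {A7, B, C4, D1, F, G3, H4, J, L7, M, N5, P5, Q3, S9, U4} — 15 facts.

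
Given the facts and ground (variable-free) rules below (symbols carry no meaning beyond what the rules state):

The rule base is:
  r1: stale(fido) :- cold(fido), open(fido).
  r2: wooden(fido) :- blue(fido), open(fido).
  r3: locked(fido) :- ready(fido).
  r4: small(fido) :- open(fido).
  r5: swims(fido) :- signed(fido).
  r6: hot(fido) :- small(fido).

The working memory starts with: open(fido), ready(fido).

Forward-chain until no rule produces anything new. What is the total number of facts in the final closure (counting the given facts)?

5

Round 1: r3 [locked(fido) :- ready(fido).]; r4 [small(fido) :- open(fido).]. Adds locked(fido), small(fido).
Round 2: r6 [hot(fido) :- small(fido).]. Adds hot(fido).
Closure: {hot(fido), locked(fido), open(fido), ready(fido), small(fido)} — 5 facts.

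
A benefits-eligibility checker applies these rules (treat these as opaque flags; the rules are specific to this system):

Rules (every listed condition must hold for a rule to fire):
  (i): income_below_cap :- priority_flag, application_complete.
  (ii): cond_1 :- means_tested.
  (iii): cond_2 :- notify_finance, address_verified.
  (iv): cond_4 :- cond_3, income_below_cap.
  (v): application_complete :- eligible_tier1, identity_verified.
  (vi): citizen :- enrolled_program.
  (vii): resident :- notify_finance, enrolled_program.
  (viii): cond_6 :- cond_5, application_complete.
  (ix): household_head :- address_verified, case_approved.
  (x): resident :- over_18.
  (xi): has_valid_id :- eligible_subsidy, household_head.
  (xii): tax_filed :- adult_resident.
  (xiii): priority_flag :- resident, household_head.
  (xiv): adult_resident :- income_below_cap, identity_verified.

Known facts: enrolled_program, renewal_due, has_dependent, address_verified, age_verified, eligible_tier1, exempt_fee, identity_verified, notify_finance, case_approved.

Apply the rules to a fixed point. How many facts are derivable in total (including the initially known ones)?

Round 1 fires (iii), (v), (vi), (vii), (ix), giving cond_2, application_complete, citizen, resident, household_head.
Round 2 fires (xiii), giving priority_flag.
Round 3 fires (i), giving income_below_cap.
Round 4 fires (xiv), giving adult_resident.
Round 5 fires (xii), giving tax_filed.
Closure: {address_verified, adult_resident, age_verified, application_complete, case_approved, citizen, cond_2, eligible_tier1, enrolled_program, exempt_fee, has_dependent, household_head, identity_verified, income_below_cap, notify_finance, priority_flag, renewal_due, resident, tax_filed} — 19 facts.

19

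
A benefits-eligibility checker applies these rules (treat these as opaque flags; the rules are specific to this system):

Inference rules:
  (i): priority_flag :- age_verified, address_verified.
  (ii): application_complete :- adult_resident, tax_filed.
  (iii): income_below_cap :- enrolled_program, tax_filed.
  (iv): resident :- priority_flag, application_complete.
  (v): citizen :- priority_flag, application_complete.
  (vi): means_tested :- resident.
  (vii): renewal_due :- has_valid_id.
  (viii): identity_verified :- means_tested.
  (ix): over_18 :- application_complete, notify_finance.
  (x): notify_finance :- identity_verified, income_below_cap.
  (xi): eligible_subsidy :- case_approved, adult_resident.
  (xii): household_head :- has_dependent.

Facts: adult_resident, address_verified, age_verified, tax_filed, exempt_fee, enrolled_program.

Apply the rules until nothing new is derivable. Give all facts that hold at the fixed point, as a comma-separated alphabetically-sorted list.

[1] (i) [priority_flag :- age_verified, address_verified.]; (ii) [application_complete :- adult_resident, tax_filed.]; (iii) [income_below_cap :- enrolled_program, tax_filed.]. ⇒ new: priority_flag, application_complete, income_below_cap.
[2] (iv) [resident :- priority_flag, application_complete.]; (v) [citizen :- priority_flag, application_complete.]. ⇒ new: resident, citizen.
[3] (vi) [means_tested :- resident.]. ⇒ new: means_tested.
[4] (viii) [identity_verified :- means_tested.]. ⇒ new: identity_verified.
[5] (x) [notify_finance :- identity_verified, income_below_cap.]. ⇒ new: notify_finance.
[6] (ix) [over_18 :- application_complete, notify_finance.]. ⇒ new: over_18.

address_verified, adult_resident, age_verified, application_complete, citizen, enrolled_program, exempt_fee, identity_verified, income_below_cap, means_tested, notify_finance, over_18, priority_flag, resident, tax_filed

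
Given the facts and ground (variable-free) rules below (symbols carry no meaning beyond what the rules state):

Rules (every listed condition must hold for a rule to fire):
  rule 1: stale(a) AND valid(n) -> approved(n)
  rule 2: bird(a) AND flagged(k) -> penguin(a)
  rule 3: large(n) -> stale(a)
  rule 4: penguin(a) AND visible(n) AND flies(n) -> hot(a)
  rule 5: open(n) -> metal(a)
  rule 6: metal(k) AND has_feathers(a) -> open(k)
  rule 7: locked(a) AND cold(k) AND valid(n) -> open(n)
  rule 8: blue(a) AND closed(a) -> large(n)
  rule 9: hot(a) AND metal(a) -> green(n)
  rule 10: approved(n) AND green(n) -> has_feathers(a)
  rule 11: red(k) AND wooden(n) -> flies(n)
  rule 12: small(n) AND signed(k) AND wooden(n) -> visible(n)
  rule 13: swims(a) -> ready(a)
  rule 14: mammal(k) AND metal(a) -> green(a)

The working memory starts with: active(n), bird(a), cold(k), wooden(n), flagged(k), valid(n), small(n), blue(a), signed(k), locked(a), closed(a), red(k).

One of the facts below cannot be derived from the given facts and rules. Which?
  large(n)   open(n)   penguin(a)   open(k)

Round 1: rule 2 [bird(a) AND flagged(k) -> penguin(a)]; rule 7 [locked(a) AND cold(k) AND valid(n) -> open(n)]; rule 8 [blue(a) AND closed(a) -> large(n)]; rule 11 [red(k) AND wooden(n) -> flies(n)]; rule 12 [small(n) AND signed(k) AND wooden(n) -> visible(n)]. New: penguin(a), open(n), large(n), flies(n), visible(n).
Round 2: rule 3 [large(n) -> stale(a)]; rule 4 [penguin(a) AND visible(n) AND flies(n) -> hot(a)]; rule 5 [open(n) -> metal(a)]. New: stale(a), hot(a), metal(a).
Round 3: rule 1 [stale(a) AND valid(n) -> approved(n)]; rule 9 [hot(a) AND metal(a) -> green(n)]. New: approved(n), green(n).
Round 4: rule 10 [approved(n) AND green(n) -> has_feathers(a)]. New: has_feathers(a).
Derived: open(n) (round 1), penguin(a) (round 1), large(n) (round 1). open(k) never appears in any round.

open(k)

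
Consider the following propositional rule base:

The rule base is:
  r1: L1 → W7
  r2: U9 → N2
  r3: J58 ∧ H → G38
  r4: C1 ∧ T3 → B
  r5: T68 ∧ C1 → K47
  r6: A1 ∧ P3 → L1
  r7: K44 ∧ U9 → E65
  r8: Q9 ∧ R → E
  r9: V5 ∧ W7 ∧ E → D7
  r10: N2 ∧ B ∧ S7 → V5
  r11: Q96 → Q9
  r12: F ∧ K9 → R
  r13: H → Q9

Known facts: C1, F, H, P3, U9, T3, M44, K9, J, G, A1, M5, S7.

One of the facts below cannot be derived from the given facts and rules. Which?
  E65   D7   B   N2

E65

Round 1 — r2, r4, r6, r12, r13, derive N2, B, L1, R, Q9.
Round 2 — r1, r8, r10, derive W7, E, V5.
Round 3 — r9, derive D7.
Derived: D7 (round 3), B (round 1), N2 (round 1). E65 never appears in any round.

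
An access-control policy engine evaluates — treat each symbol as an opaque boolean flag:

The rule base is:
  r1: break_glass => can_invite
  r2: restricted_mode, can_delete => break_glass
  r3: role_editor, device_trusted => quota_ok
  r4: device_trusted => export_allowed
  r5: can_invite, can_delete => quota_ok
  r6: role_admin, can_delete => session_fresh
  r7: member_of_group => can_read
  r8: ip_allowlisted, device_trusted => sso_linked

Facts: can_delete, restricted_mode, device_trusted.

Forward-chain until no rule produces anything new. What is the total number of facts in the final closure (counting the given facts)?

7

Round 1: r2 [restricted_mode, can_delete => break_glass]; r4 [device_trusted => export_allowed]. Adds break_glass, export_allowed.
Round 2: r1 [break_glass => can_invite]. Adds can_invite.
Round 3: r5 [can_invite, can_delete => quota_ok]. Adds quota_ok.
Closure: {break_glass, can_delete, can_invite, device_trusted, export_allowed, quota_ok, restricted_mode} — 7 facts.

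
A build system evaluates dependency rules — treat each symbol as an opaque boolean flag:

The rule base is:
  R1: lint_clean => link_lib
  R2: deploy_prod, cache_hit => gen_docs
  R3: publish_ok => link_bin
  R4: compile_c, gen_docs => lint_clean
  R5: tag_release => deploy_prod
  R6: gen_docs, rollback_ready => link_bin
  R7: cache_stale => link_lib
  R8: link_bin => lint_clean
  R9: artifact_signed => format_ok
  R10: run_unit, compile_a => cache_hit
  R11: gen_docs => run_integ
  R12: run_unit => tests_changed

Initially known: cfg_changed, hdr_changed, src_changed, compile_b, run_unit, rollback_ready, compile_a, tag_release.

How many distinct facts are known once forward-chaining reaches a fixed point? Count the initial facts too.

16

Round 1 fires R5, R10, R12, giving deploy_prod, cache_hit, tests_changed.
Round 2 fires R2, giving gen_docs.
Round 3 fires R6, R11, giving link_bin, run_integ.
Round 4 fires R8, giving lint_clean.
Round 5 fires R1, giving link_lib.
Closure: {cache_hit, cfg_changed, compile_a, compile_b, deploy_prod, gen_docs, hdr_changed, link_bin, link_lib, lint_clean, rollback_ready, run_integ, run_unit, src_changed, tag_release, tests_changed} — 16 facts.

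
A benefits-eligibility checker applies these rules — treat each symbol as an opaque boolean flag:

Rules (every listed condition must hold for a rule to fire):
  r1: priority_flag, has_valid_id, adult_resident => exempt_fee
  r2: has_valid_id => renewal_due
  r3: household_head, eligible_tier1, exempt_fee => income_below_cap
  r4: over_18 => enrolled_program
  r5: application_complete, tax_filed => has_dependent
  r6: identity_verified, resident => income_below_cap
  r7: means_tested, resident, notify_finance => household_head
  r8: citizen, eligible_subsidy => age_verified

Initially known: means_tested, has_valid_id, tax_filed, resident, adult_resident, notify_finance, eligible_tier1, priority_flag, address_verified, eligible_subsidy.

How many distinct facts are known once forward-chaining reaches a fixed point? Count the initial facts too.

[1] r1 [priority_flag, has_valid_id, adult_resident => exempt_fee]; r2 [has_valid_id => renewal_due]; r7 [means_tested, resident, notify_finance => household_head]. ⇒ new: exempt_fee, renewal_due, household_head.
[2] r3 [household_head, eligible_tier1, exempt_fee => income_below_cap]. ⇒ new: income_below_cap.
Closure: {address_verified, adult_resident, eligible_subsidy, eligible_tier1, exempt_fee, has_valid_id, household_head, income_below_cap, means_tested, notify_finance, priority_flag, renewal_due, resident, tax_filed} — 14 facts.

14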